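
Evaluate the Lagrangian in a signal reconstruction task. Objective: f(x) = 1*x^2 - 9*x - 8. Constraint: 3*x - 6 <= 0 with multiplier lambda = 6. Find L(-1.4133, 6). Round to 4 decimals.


Step 1: Evaluate f(x).
f(-1.4133) = 1*(-1.4133)^2 - 9*(-1.4133) - 8 = 6.7171
Step 2: Evaluate g(x).
g(-1.4133) = 3*-1.4133 - 6 = -10.2399
Step 3: Compute Lagrangian.
L = 6.7171 + 6*-10.2399 = -54.7223


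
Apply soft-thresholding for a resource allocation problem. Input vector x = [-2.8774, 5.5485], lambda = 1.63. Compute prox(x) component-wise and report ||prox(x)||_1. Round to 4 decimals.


Soft-thresholding with lambda = 1.63:
prox(-2.8774) = sign(-2.8774)*max(|-2.8774| - 1.63, 0) = -1.2474
prox(5.5485) = sign(5.5485)*max(|5.5485| - 1.63, 0) = 3.9185
prox(x) = [-1.2474, 3.9185]
||prox(x)||_1 = 1.2474 + 3.9185 = 5.1659


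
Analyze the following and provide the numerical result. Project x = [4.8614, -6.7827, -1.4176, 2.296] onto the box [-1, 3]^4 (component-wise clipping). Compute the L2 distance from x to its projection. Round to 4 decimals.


Project each component onto [-1, 3].
clip(4.8614) = 3.0, clip(-6.7827) = -1.0, clip(-1.4176) = -1.0, clip(2.296) = 2.296
Projection = [3.0, -1.0, -1.0, 2.296]
Squared diffs: [3.4648, 33.4396, 0.1744, 0.0]
Distance = sqrt(37.0788) = 6.0892


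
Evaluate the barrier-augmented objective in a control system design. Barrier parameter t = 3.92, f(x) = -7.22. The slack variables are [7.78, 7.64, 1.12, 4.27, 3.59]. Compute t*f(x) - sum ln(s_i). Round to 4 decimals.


Step 1: Compute log-barrier.
ln values: [2.0516, 2.0334, 0.1133, 1.4516, 1.2782]
phi = -(2.0516 + 2.0334 + 0.1133 + 1.4516 + 1.2782) = -6.928
Step 2: Compute augmented objective.
t*f(x) = 3.92*-7.22 = -28.3024
Total = -28.3024 - 6.928 = -35.2304


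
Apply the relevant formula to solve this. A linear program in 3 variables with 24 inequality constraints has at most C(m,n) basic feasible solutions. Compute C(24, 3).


Each vertex corresponds to some choice of n active constraints out of m, so the number of vertices is at most C(m, n) = m! / (n!(m-n)!).
m = 24, n = 3
Numerator: 24 * 23 * 22
Denominator: 3! = 6
C(24, 3) = 2024


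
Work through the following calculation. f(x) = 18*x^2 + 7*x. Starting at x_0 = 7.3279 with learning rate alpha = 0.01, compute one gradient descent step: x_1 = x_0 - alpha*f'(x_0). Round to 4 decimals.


We compute the gradient at x_0 and apply the update.
f'(x) = 36*x + 7
f'(7.3279) = 36*7.3279 + 7 = 270.8044
x_1 = 7.3279 - 0.01*270.8044 = 4.6199


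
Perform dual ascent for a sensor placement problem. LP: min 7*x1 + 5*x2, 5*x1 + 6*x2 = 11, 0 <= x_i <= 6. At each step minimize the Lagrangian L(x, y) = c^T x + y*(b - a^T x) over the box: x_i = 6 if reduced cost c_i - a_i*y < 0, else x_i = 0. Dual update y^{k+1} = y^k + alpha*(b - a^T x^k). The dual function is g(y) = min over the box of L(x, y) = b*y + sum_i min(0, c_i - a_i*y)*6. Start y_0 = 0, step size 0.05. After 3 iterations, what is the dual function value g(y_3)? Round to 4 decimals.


Dual ascent for LP: min 7*x1 + 5*x2, 5*x1 + 6*x2 = 11, 0 <= x_i <= 6
Step 1: y^k = 0.0, reduced costs: (7.0, 5.0)
  x^k = (0.0, 0.0), subgradient = b - a^T x = 11.0
  y^{k+1} = 0.0 + 0.05*11.0 = 0.55
Step 2: y^k = 0.55, reduced costs: (4.25, 1.7)
  x^k = (0.0, 0.0), subgradient = b - a^T x = 11.0
  y^{k+1} = 0.55 + 0.05*11.0 = 1.1
Step 3: y^k = 1.1, reduced costs: (1.5, -1.6)
  x^k = (0.0, 6.0), subgradient = b - a^T x = -25.0
  y^{k+1} = 1.1 + 0.05*-25.0 = -0.15
Dual objective at y_3 = -0.15: reduced costs (7.75, 5.9), box minimizer x = (0.0, 0.0)
g(y_3) = b*y + (c1 - a1*y)*x1 + (c2 - a2*y)*x2 = 11*(-0.15) + 7.75*0.0 + 5.9*0.0 = -1.65 + 0.0 + 0.0 = -1.65


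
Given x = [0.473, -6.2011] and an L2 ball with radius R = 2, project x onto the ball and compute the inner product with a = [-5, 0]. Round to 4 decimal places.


Step 1: Compute ||x|| (intermediates to 6 decimals).
||x|| = sqrt(0.473^2 + (-6.2011)^2) = 6.219113
Step 2: Project.
Since ||x|| > R, scale = R/||x|| = 2/6.219113 = 0.321589, proj(x) = scale * x
proj(x) = [0.152112, -1.994206]
Step 3: Dot product.
a^T * proj(x) = -5*0.152112 + 0*(-1.994206) = -0.7606


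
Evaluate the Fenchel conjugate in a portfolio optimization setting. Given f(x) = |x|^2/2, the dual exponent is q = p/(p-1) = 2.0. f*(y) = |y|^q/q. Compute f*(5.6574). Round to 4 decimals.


The conjugate exponent q satisfies 1/p + 1/q = 1.
p = 2, so q = 2/(2 - 1) = 2.0
|y|^q = 5.6574^2.0 = 32.0062
f*(5.6574) = 32.0062 / 2.0 = 16.0031


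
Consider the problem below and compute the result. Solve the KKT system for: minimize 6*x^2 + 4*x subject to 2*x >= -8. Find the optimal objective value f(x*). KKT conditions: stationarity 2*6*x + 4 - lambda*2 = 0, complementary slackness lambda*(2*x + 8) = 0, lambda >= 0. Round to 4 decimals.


Step 1: Try lambda = 0 (constraint inactive).
Stationarity: 2*6*x + 4 = 0
x* = -4/(2*6) = -1/3 = -0.3333 (rounded; the exact value -1/3 is used below)
Check constraint: 2*-0.3333 = -0.6666 >= -8 -- satisfied.
Step 2: Compute optimal value.
f(x*) = 6*(-1/3)^2 + 4*(-1/3) = -0.6667


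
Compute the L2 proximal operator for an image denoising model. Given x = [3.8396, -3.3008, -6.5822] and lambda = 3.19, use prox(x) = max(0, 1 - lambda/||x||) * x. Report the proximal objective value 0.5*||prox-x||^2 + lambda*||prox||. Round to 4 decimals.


Step 1: Compute ||x||.
||x|| = 8.3044
Step 2: Compute scaling factor.
scale = max(0, 1 - 3.19/8.3044) = 0.6159
Step 3: prox(x) = [2.3647, -2.0329, -4.0538]
||prox(x)|| = 5.1144
Step 4: Proximal objective.
0.5*||prox-x||^2 = 5.0881
lambda*||prox|| = 16.3149
Total = 21.403


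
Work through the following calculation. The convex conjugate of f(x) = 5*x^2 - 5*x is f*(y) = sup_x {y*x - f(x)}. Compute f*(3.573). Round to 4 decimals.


f*(y) = sup_x {y*x - a*x^2 - b*x} = sup_x {(y-b)*x - a*x^2}
FOC: (y - b) - 2a*x = 0 => x* = (y - b)/(2a)
x* = (3.573 + 5)/(2*5) = 0.8573
f*(3.573) = (y-b)^2/(4a) = (3.573 + 5)^2/(4*5)
= 73.4963/20 = 3.6748


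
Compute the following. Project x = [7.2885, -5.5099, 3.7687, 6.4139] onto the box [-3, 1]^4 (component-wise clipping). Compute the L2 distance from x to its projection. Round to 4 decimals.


Project each component onto [-3, 1].
clip(7.2885) = 1.0, clip(-5.5099) = -3.0, clip(3.7687) = 1.0, clip(6.4139) = 1.0
Projection = [1.0, -3.0, 1.0, 1.0]
Squared diffs: [39.5452, 6.2996, 7.6657, 29.3103]
Distance = sqrt(82.8208) = 9.1006


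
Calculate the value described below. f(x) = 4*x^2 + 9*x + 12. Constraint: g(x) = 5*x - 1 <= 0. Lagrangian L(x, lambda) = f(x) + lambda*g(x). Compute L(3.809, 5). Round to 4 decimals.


Step 1: Evaluate f(x).
f(3.809) = 4*3.809^2 + 9*3.809 + 12 = 104.3149
Step 2: Evaluate g(x).
g(3.809) = 5*3.809 - 1 = 18.045
Step 3: Compute Lagrangian.
L = 104.3149 + 5*18.045 = 194.5399


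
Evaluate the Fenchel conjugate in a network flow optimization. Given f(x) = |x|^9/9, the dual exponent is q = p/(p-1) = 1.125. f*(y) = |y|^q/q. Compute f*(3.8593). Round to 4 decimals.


The conjugate exponent q satisfies 1/p + 1/q = 1.
p = 9, so q = 9/(9 - 1) = 1.125
|y|^q = 3.8593^1.125 = 4.569
f*(3.8593) = 4.569 / 1.125 = 4.0613


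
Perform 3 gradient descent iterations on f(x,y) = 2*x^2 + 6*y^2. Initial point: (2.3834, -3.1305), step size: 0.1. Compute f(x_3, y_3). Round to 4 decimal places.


Gradient descent on f(x,y) = 2*x^2 + 6*y^2.
Starting point: (2.3834, -3.1305), alpha = 0.1
Step 1: grad_x = 2*2*2.3834 = 9.5336, grad_y = 2*6*-3.1305 = -37.566
  x_1 = 2.3834 - 0.1*9.5336 = 1.43
  y_1 = -3.1305 - 0.1*-37.566 = 0.6261
Step 2: grad_x = 2*2*1.43 = 5.7202, grad_y = 2*6*0.6261 = 7.5132
  x_2 = 1.43 - 0.1*5.7202 = 0.858
  y_2 = 0.6261 - 0.1*7.5132 = -0.1252
Step 3: grad_x = 2*2*0.858 = 3.4321, grad_y = 2*6*-0.1252 = -1.5026
  x_3 = 0.858 - 0.1*3.4321 = 0.5148
  y_3 = -0.1252 - 0.1*-1.5026 = 0.025
f(0.5148, 0.025) = 2*0.5148^2 + 6*0.025^2 = 0.5338


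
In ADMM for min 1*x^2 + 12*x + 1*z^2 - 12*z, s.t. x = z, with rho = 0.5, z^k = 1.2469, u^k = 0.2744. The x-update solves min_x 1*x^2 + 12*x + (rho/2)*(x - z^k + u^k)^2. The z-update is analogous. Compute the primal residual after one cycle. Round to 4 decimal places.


ADMM iteration with rho = 0.5, z^k = 1.2469, u^k = 0.2744
Step 1: x-update.
Minimize 1*x^2 + 12*x + (0.5/2)*(x - 1.2469 + 0.2744)^2
FOC: (2*1 + 0.5)*x = -12 + 0.5*(1.2469 - 0.2744)
x^{k+1} = -4.6055
Step 2: z-update.
Minimize 1*z^2 - 12*z + (0.5/2)*(-4.6055 - z + 0.2744)^2
FOC: (2*1 + 0.5)*z = 12 + 0.5*(-4.6055 + 0.2744)
z^{k+1} = 3.9338
Step 3: u-update.
u^{k+1} = 0.2744 - 4.6055 - 3.9338 = -8.2649
Step 4: Primal residual = |-4.6055 - 3.9338| = 8.5393


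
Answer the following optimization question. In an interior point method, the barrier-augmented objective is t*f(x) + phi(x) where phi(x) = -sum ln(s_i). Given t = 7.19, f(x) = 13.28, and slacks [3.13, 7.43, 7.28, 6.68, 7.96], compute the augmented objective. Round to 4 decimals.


Step 1: Compute log-barrier.
ln values: [1.141, 2.0055, 1.9851, 1.8991, 2.0744]
phi = -(1.141 + 2.0055 + 1.9851 + 1.8991 + 2.0744) = -9.1052
Step 2: Compute augmented objective.
t*f(x) = 7.19*13.28 = 95.4832
Total = 95.4832 - 9.1052 = 86.378


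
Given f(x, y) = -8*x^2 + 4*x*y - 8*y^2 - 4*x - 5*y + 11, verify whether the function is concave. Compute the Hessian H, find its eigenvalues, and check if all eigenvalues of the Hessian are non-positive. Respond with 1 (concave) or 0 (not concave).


The Hessian of f(x,y) = -8*x^2 + 4*x*y - 8*y^2 - 4*x - 5*y + 11 is:
H = [[-16, 4], [4, -16]]
Trace = -16 - 16 = -32
Determinant = -16*-16 - (4)^2 = 240
Discriminant = (-32)^2 - 4*240 = 64.0
Eigenvalues: lambda_1 = -20.0, lambda_2 = -12.0
The function is concave.

1


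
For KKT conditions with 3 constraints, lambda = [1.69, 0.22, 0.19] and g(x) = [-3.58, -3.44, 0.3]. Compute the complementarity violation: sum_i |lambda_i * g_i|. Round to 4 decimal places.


KKT complementary slackness check:
lambda_1 * g_1 = 1.69 * -3.58 = -6.0502
lambda_2 * g_2 = 0.22 * -3.44 = -0.7568
lambda_3 * g_3 = 0.19 * 0.3 = 0.057
Total violation = 6.0502 + 0.7568 + 0.057 = 6.864


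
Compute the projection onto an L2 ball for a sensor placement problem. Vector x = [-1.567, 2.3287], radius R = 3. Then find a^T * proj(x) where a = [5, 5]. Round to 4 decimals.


Step 1: Compute ||x|| (intermediates to 6 decimals).
||x|| = sqrt((-1.567)^2 + 2.3287^2) = 2.806837
Step 2: Project.
Since ||x|| <= R, proj = x (no scaling needed).
proj(x) = [-1.567, 2.3287]
Step 3: Dot product.
a^T * proj(x) = 5*(-1.567) + 5*2.3287 = 3.8085


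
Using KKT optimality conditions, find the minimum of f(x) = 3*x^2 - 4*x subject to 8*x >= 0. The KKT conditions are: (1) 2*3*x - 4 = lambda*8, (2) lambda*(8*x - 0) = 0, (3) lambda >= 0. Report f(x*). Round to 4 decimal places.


Step 1: Try lambda = 0 (constraint inactive).
Stationarity: 2*3*x - 4 = 0
x* = 4/(2*3) = 2/3 = 0.6667 (rounded; the exact value 2/3 is used below)
Check constraint: 8*0.6667 = 5.3336 >= 0 -- satisfied.
Step 2: Compute optimal value.
f(x*) = 3*(2/3)^2 - 4*(2/3) = -1.3333


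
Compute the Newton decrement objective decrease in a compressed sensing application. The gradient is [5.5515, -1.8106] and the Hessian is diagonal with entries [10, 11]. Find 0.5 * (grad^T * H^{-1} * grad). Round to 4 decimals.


Step 1: H is diagonal, so H^(-1) * g = [0.5552, -0.1646].
Step 2: g^T H^(-1) g = sum_i g_i^2 / H_ii
  = (5.5515)^2/10 + (-1.8106)^2/11
  = 3.0819 + 0.298 = 3.3799
Step 3: Objective decrease = 0.5 * g^T H^(-1) g = 1.69


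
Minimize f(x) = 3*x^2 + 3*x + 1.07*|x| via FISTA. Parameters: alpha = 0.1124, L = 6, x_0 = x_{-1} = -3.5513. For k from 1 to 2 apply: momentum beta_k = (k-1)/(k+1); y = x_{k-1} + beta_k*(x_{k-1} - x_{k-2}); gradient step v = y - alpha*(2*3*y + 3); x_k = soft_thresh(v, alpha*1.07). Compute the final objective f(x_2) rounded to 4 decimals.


FISTA on f(x) = 3*x^2 + 3*x + 1.07*|x|
L = 6, alpha = 0.1124
Iteration 1: beta = 0.0, y = -3.5513 + 0.0*(-3.5513 + 3.5513) = -3.5513
  grad(y) = -18.3078, v = y - alpha*grad = -1.4935
  prox(v) = soft_thresh(-1.4935, 0.1203) = -1.3732
Iteration 2: beta = 0.3333, y = -1.3732 + 0.3333*(-1.3732 + 3.5513) = -0.6472
  grad(y) = -0.8833, v = y - alpha*grad = -0.5479
  prox(v) = soft_thresh(-0.5479, 0.1203) = -0.4277
f(x_2) = 3*(-0.4277)^2 + 3*(-0.4277) + 1.07*|-0.4277| = -0.2767


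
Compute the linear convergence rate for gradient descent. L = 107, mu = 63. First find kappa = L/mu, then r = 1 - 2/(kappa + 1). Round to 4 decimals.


Step 1: Compute the condition number.
kappa = L/mu = 107/63 = 1.6984
Step 2: Compute the convergence rate.
r = 1 - 2/(kappa + 1) = 1 - 2*mu/(L + mu) = (L - mu)/(L + mu) = 44/170 = 0.2588


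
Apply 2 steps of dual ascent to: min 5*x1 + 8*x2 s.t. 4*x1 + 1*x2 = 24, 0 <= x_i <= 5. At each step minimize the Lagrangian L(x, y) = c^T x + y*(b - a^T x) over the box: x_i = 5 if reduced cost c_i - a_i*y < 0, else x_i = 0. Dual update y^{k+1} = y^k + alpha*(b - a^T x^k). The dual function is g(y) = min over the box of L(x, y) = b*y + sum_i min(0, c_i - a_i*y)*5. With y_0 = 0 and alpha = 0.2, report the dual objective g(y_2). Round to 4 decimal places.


Dual ascent for LP: min 5*x1 + 8*x2, 4*x1 + 1*x2 = 24, 0 <= x_i <= 5
Step 1: y^k = 0.0, reduced costs: (5.0, 8.0)
  x^k = (0.0, 0.0), subgradient = b - a^T x = 24.0
  y^{k+1} = 0.0 + 0.2*24.0 = 4.8
Step 2: y^k = 4.8, reduced costs: (-14.2, 3.2)
  x^k = (5.0, 0.0), subgradient = b - a^T x = 4.0
  y^{k+1} = 4.8 + 0.2*4.0 = 5.6
Dual objective at y_2 = 5.6: reduced costs (-17.4, 2.4), box minimizer x = (5.0, 0.0)
g(y_2) = b*y + (c1 - a1*y)*x1 + (c2 - a2*y)*x2 = 24*5.6 + (-17.4)*5.0 + 2.4*0.0 = 134.4 - 87.0 + 0.0 = 47.4


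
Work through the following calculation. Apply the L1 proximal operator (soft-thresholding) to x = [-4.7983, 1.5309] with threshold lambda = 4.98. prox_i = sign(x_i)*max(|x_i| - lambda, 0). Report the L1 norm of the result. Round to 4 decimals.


Soft-thresholding with lambda = 4.98:
prox(-4.7983) = sign(-4.7983)*max(|-4.7983| - 4.98, 0) = 0.0
prox(1.5309) = sign(1.5309)*max(|1.5309| - 4.98, 0) = 0.0
prox(x) = [0.0, 0.0]
||prox(x)||_1 = 0.0 + 0.0 = 0.0


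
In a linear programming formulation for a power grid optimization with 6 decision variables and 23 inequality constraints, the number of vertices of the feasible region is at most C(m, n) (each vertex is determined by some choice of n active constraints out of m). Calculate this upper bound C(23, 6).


Each vertex corresponds to some choice of n active constraints out of m, so the number of vertices is at most C(m, n) = m! / (n!(m-n)!).
m = 23, n = 6
Numerator: 23 * 22 * 21 * 20 * 19 * 18
Denominator: 6! = 720
C(23, 6) = 100947


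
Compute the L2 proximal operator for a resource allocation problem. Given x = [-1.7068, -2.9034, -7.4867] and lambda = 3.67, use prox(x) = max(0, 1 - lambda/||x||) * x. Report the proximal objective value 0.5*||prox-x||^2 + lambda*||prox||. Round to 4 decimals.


Step 1: Compute ||x||.
||x|| = 8.2094
Step 2: Compute scaling factor.
scale = max(0, 1 - 3.67/8.2094) = 0.5529
Step 3: prox(x) = [-0.9438, -1.6054, -4.1398]
||prox(x)|| = 4.5394
Step 4: Proximal objective.
0.5*||prox-x||^2 = 6.7345
lambda*||prox|| = 16.6596
Total = 23.3939


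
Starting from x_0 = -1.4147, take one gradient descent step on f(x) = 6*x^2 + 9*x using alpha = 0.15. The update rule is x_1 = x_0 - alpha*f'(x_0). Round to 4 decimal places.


We compute the gradient at x_0 and apply the update.
f'(x) = 12*x + 9
f'(-1.4147) = 12*-1.4147 + 9 = -7.9764
x_1 = -1.4147 - 0.15*-7.9764 = -0.2182


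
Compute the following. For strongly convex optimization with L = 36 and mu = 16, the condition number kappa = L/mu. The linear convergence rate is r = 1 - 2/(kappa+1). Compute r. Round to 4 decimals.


Step 1: Compute the condition number.
kappa = L/mu = 36/16 = 2.25
Step 2: Compute the convergence rate.
r = 1 - 2/(kappa + 1) = 1 - 2*mu/(L + mu) = (L - mu)/(L + mu) = 20/52 = 0.3846


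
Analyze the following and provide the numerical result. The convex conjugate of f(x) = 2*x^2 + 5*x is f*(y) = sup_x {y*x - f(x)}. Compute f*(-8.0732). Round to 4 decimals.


f*(y) = sup_x {y*x - a*x^2 - b*x} = sup_x {(y-b)*x - a*x^2}
FOC: (y - b) - 2a*x = 0 => x* = (y - b)/(2a)
x* = (-8.0732 - 5)/(2*2) = -3.2683
f*(-8.0732) = (y-b)^2/(4a) = (-8.0732 - 5)^2/(4*2)
= 170.9086/8 = 21.3636


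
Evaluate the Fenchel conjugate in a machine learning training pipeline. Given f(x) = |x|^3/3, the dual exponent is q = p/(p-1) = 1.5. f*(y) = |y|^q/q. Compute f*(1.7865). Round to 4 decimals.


The conjugate exponent q satisfies 1/p + 1/q = 1.
p = 3, so q = 3/(3 - 1) = 1.5
|y|^q = 1.7865^1.5 = 2.3878
f*(1.7865) = 2.3878 / 1.5 = 1.5919


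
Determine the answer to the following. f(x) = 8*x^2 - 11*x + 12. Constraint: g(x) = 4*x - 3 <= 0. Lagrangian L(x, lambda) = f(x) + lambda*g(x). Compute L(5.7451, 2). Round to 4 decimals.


Step 1: Evaluate f(x).
f(5.7451) = 8*5.7451^2 - 11*5.7451 + 12 = 212.8533
Step 2: Evaluate g(x).
g(5.7451) = 4*5.7451 - 3 = 19.9804
Step 3: Compute Lagrangian.
L = 212.8533 + 2*19.9804 = 252.8141


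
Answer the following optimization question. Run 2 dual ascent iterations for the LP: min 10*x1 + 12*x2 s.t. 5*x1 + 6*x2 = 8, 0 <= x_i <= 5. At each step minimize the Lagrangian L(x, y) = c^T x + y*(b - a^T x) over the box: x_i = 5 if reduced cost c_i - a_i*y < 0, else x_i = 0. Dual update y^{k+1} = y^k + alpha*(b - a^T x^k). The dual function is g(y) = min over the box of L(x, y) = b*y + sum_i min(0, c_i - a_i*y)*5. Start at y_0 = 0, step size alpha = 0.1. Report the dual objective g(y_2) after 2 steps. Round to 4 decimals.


Dual ascent for LP: min 10*x1 + 12*x2, 5*x1 + 6*x2 = 8, 0 <= x_i <= 5
Step 1: y^k = 0.0, reduced costs: (10.0, 12.0)
  x^k = (0.0, 0.0), subgradient = b - a^T x = 8.0
  y^{k+1} = 0.0 + 0.1*8.0 = 0.8
Step 2: y^k = 0.8, reduced costs: (6.0, 7.2)
  x^k = (0.0, 0.0), subgradient = b - a^T x = 8.0
  y^{k+1} = 0.8 + 0.1*8.0 = 1.6
Dual objective at y_2 = 1.6: reduced costs (2.0, 2.4), box minimizer x = (0.0, 0.0)
g(y_2) = b*y + (c1 - a1*y)*x1 + (c2 - a2*y)*x2 = 8*1.6 + 2.0*0.0 + 2.4*0.0 = 12.8 + 0.0 + 0.0 = 12.8


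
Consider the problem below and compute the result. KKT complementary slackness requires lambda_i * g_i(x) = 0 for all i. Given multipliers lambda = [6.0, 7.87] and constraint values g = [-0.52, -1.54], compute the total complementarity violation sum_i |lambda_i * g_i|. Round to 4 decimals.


KKT complementary slackness check:
lambda_1 * g_1 = 6.0 * -0.52 = -3.12
lambda_2 * g_2 = 7.87 * -1.54 = -12.1198
Total violation = 3.12 + 12.1198 = 15.2398


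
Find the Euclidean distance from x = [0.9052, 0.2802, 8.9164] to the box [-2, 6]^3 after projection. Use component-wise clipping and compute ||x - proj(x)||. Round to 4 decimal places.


Project each component onto [-2, 6].
clip(0.9052) = 0.9052, clip(0.2802) = 0.2802, clip(8.9164) = 6.0
Projection = [0.9052, 0.2802, 6.0]
Squared diffs: [0.0, 0.0, 8.5054]
Distance = sqrt(8.5054) = 2.9164


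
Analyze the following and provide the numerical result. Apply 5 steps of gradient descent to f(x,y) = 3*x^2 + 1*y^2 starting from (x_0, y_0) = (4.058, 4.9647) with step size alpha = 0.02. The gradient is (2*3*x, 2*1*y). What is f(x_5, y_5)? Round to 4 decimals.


Gradient descent on f(x,y) = 3*x^2 + 1*y^2.
Starting point: (4.058, 4.9647), alpha = 0.02
Step 1: grad_x = 2*3*4.058 = 24.348, grad_y = 2*1*4.9647 = 9.9294
  x_1 = 4.058 - 0.02*24.348 = 3.571
  y_1 = 4.9647 - 0.02*9.9294 = 4.7661
Step 2: grad_x = 2*3*3.571 = 21.4262, grad_y = 2*1*4.7661 = 9.5322
  x_2 = 3.571 - 0.02*21.4262 = 3.1425
  y_2 = 4.7661 - 0.02*9.5322 = 4.5755
Step 3: grad_x = 2*3*3.1425 = 18.8551, grad_y = 2*1*4.5755 = 9.1509
  x_3 = 3.1425 - 0.02*18.8551 = 2.7654
  y_3 = 4.5755 - 0.02*9.1509 = 4.3924
Step 4: grad_x = 2*3*2.7654 = 16.5925, grad_y = 2*1*4.3924 = 8.7849
  x_4 = 2.7654 - 0.02*16.5925 = 2.4336
  y_4 = 4.3924 - 0.02*8.7849 = 4.2168
Step 5: grad_x = 2*3*2.4336 = 14.6014, grad_y = 2*1*4.2168 = 8.4335
  x_5 = 2.4336 - 0.02*14.6014 = 2.1415
  y_5 = 4.2168 - 0.02*8.4335 = 4.0481
f(2.1415, 4.0481) = 3*2.1415^2 + 1*4.0481^2 = 30.1455


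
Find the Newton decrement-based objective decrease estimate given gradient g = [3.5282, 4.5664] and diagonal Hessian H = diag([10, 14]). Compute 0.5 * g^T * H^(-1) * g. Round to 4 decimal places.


Step 1: H is diagonal, so H^(-1) * g = [0.3528, 0.3262].
Step 2: g^T H^(-1) g = sum_i g_i^2 / H_ii
  = (3.5282)^2/10 + (4.5664)^2/14
  = 1.2448 + 1.4894 = 2.7342
Step 3: Objective decrease = 0.5 * g^T H^(-1) g = 1.3671


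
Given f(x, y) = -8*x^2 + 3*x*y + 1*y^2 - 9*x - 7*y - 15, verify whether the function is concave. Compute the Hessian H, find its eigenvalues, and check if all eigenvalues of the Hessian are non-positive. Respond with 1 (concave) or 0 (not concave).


The Hessian of f(x,y) = -8*x^2 + 3*x*y + 1*y^2 - 9*x - 7*y - 15 is:
H = [[-16, 3], [3, 2]]
Trace = -16 + 2 = -14
Determinant = -16*2 - (3)^2 = -41
Discriminant = (-14)^2 - 4*-41 = 360.0
Eigenvalues: lambda_1 = -16.4868, lambda_2 = 2.4868
The function is not concave.

0


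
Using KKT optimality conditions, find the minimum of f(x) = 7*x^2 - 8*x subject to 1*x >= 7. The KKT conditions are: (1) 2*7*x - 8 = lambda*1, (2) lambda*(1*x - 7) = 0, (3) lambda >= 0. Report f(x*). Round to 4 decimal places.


Step 1: Try lambda = 0 (constraint inactive).
x_unc = 8/(2*7) = 0.5714
Check: 1*0.5714 = 0.5714 < 7 -- violated!
Step 2: Constraint must be active: 1*x = 7
x* = 7/1 = 7.0
lambda = (2*7*7.0 - 8)/1 = 90.0
Step 3: Compute optimal value.
f(x*) = 7*7.0^2 - 8*7.0 = 287.0


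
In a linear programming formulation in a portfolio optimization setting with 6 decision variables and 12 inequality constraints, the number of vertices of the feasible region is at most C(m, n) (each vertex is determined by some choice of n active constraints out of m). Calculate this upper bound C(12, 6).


Each vertex corresponds to some choice of n active constraints out of m, so the number of vertices is at most C(m, n) = m! / (n!(m-n)!).
m = 12, n = 6
Numerator: 12 * 11 * 10 * 9 * 8 * 7
Denominator: 6! = 720
C(12, 6) = 924


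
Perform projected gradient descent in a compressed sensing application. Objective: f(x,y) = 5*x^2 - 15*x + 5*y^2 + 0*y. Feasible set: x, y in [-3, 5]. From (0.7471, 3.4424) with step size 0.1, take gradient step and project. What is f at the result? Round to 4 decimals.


Step 1: Compute gradient at (0.7471, 3.4424).
grad_x = 2*5*0.7471 - 15 = -7.529
grad_y = 2*5*3.4424 + 0 = 34.424
Step 2: Gradient step.
x_raw = 0.7471 - 0.1*-7.529 = 1.5
y_raw = 3.4424 - 0.1*34.424 = 0.0
Step 3: Project onto [-3, 5].
x_proj = clip(1.5) = 1.5
y_proj = clip(0.0) = 0.0
Step 4: Evaluate f.
f(1.5, 0.0) = -11.25


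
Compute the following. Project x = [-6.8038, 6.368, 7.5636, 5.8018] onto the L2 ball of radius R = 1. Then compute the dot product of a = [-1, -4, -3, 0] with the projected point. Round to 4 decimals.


Step 1: Compute ||x|| (intermediates to 6 decimals).
||x|| = sqrt((-6.8038)^2 + 6.368^2 + 7.5636^2 + 5.8018^2) = 13.330868
Step 2: Project.
Since ||x|| > R, scale = R/||x|| = 1/13.330868 = 0.075014, proj(x) = scale * x
proj(x) = [-0.51038, 0.477689, 0.567376, 0.435216]
Step 3: Dot product.
a^T * proj(x) = -1*(-0.51038) - 4*0.477689 - 3*0.567376 + 0*0.435216 = -3.1025


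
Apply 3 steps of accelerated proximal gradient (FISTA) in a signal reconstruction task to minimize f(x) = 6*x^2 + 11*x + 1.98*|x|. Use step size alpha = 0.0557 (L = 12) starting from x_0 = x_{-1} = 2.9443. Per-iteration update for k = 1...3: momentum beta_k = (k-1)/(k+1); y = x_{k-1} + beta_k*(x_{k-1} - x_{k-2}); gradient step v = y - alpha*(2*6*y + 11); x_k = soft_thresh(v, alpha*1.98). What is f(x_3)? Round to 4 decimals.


FISTA on f(x) = 6*x^2 + 11*x + 1.98*|x|
L = 12, alpha = 0.0557
Iteration 1: beta = 0.0, y = 2.9443 + 0.0*(2.9443 - 2.9443) = 2.9443
  grad(y) = 46.3316, v = y - alpha*grad = 0.3636
  prox(v) = soft_thresh(0.3636, 0.1103) = 0.2533
Iteration 2: beta = 0.3333, y = 0.2533 + 0.3333*(0.2533 - 2.9443) = -0.6436
  grad(y) = 3.2763, v = y - alpha*grad = -0.8261
  prox(v) = soft_thresh(-0.8261, 0.1103) = -0.7158
Iteration 3: beta = 0.5, y = -0.7158 + 0.5*(-0.7158 - 0.2533) = -1.2004
  grad(y) = -3.4053, v = y - alpha*grad = -1.0108
  prox(v) = soft_thresh(-1.0108, 0.1103) = -0.9005
f(x_3) = 6*(-0.9005)^2 + 11*(-0.9005) + 1.98*|-0.9005| = -3.2571


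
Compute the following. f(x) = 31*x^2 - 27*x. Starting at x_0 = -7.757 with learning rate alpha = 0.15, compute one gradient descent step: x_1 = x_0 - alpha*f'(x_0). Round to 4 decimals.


We compute the gradient at x_0 and apply the update.
f'(x) = 62*x - 27
f'(-7.757) = 62*-7.757 - 27 = -507.934
x_1 = -7.757 - 0.15*-507.934 = 68.4331


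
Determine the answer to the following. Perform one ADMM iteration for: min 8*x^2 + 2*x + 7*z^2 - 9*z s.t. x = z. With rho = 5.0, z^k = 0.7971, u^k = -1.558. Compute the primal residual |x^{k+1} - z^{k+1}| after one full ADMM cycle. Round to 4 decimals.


ADMM iteration with rho = 5.0, z^k = 0.7971, u^k = -1.558
Step 1: x-update.
Minimize 8*x^2 + 2*x + (5.0/2)*(x - 0.7971 - 1.558)^2
FOC: (2*8 + 5.0)*x = -2 + 5.0*(0.7971 + 1.558)
x^{k+1} = 0.4655
Step 2: z-update.
Minimize 7*z^2 - 9*z + (5.0/2)*(0.4655 - z - 1.558)^2
FOC: (2*7 + 5.0)*z = 9 + 5.0*(0.4655 - 1.558)
z^{k+1} = 0.1862
Step 3: u-update.
u^{k+1} = -1.558 + 0.4655 - 0.1862 = -1.2787
Step 4: Primal residual = |0.4655 - 0.1862| = 0.2793


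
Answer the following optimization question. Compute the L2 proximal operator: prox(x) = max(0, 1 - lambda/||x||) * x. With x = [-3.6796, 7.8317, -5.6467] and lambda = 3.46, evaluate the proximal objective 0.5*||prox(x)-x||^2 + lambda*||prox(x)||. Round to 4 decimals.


Step 1: Compute ||x||.
||x|| = 10.3325
Step 2: Compute scaling factor.
scale = max(0, 1 - 3.46/10.3325) = 0.6651
Step 3: prox(x) = [-2.4474, 5.2091, -3.7558]
||prox(x)|| = 6.8725
Step 4: Proximal objective.
0.5*||prox-x||^2 = 5.9858
lambda*||prox|| = 23.7789
Total = 29.7646


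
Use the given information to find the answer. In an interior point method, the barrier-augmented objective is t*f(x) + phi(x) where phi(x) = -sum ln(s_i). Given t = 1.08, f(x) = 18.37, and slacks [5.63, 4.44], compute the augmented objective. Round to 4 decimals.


Step 1: Compute log-barrier.
ln values: [1.7281, 1.4907]
phi = -(1.7281 + 1.4907) = -3.2188
Step 2: Compute augmented objective.
t*f(x) = 1.08*18.37 = 19.8396
Total = 19.8396 - 3.2188 = 16.6208


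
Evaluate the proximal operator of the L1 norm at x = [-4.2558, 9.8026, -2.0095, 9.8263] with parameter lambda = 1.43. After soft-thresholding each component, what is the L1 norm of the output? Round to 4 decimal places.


Soft-thresholding with lambda = 1.43:
prox(-4.2558) = sign(-4.2558)*max(|-4.2558| - 1.43, 0) = -2.8258
prox(9.8026) = sign(9.8026)*max(|9.8026| - 1.43, 0) = 8.3726
prox(-2.0095) = sign(-2.0095)*max(|-2.0095| - 1.43, 0) = -0.5795
prox(9.8263) = sign(9.8263)*max(|9.8263| - 1.43, 0) = 8.3963
prox(x) = [-2.8258, 8.3726, -0.5795, 8.3963]
||prox(x)||_1 = 2.8258 + 8.3726 + 0.5795 + 8.3963 = 20.1742


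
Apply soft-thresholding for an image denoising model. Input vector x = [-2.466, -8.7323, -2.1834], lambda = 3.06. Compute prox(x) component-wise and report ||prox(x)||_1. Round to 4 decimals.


Soft-thresholding with lambda = 3.06:
prox(-2.466) = sign(-2.466)*max(|-2.466| - 3.06, 0) = 0.0
prox(-8.7323) = sign(-8.7323)*max(|-8.7323| - 3.06, 0) = -5.6723
prox(-2.1834) = sign(-2.1834)*max(|-2.1834| - 3.06, 0) = 0.0
prox(x) = [0.0, -5.6723, 0.0]
||prox(x)||_1 = 0.0 + 5.6723 + 0.0 = 5.6723


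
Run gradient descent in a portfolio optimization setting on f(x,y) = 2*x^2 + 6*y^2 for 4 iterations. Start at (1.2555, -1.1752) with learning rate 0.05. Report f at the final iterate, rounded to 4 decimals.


Gradient descent on f(x,y) = 2*x^2 + 6*y^2.
Starting point: (1.2555, -1.1752), alpha = 0.05
Step 1: grad_x = 2*2*1.2555 = 5.022, grad_y = 2*6*-1.1752 = -14.1024
  x_1 = 1.2555 - 0.05*5.022 = 1.0044
  y_1 = -1.1752 - 0.05*-14.1024 = -0.4701
Step 2: grad_x = 2*2*1.0044 = 4.0176, grad_y = 2*6*-0.4701 = -5.641
  x_2 = 1.0044 - 0.05*4.0176 = 0.8035
  y_2 = -0.4701 - 0.05*-5.641 = -0.188
Step 3: grad_x = 2*2*0.8035 = 3.2141, grad_y = 2*6*-0.188 = -2.2564
  x_3 = 0.8035 - 0.05*3.2141 = 0.6428
  y_3 = -0.188 - 0.05*-2.2564 = -0.0752
Step 4: grad_x = 2*2*0.6428 = 2.5713, grad_y = 2*6*-0.0752 = -0.9026
  x_4 = 0.6428 - 0.05*2.5713 = 0.5143
  y_4 = -0.0752 - 0.05*-0.9026 = -0.0301
f(0.5143, -0.0301) = 2*0.5143^2 + 6*(-0.0301)^2 = 0.5343


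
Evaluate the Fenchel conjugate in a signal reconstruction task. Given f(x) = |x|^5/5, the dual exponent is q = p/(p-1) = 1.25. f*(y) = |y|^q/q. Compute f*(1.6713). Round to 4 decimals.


The conjugate exponent q satisfies 1/p + 1/q = 1.
p = 5, so q = 5/(5 - 1) = 1.25
|y|^q = 1.6713^1.25 = 1.9003
f*(1.6713) = 1.9003 / 1.25 = 1.5202


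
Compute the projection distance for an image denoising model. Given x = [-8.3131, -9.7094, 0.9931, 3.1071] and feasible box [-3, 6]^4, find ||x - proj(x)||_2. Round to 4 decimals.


Project each component onto [-3, 6].
clip(-8.3131) = -3.0, clip(-9.7094) = -3.0, clip(0.9931) = 0.9931, clip(3.1071) = 3.1071
Projection = [-3.0, -3.0, 0.9931, 3.1071]
Squared diffs: [28.229, 45.016, 0.0, 0.0]
Distance = sqrt(73.245) = 8.5583


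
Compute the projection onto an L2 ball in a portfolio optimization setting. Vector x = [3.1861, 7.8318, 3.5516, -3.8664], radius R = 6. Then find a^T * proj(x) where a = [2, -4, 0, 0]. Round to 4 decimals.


Step 1: Compute ||x|| (intermediates to 6 decimals).
||x|| = sqrt(3.1861^2 + 7.8318^2 + 3.5516^2 + (-3.8664)^2) = 9.952449
Step 2: Project.
Since ||x|| > R, scale = R/||x|| = 6/9.952449 = 0.602867, proj(x) = scale * x
proj(x) = [1.920795, 4.721534, 2.141142, -2.330925]
Step 3: Dot product.
a^T * proj(x) = 2*1.920795 - 4*4.721534 + 0*2.141142 + 0*(-2.330925) = -15.0445


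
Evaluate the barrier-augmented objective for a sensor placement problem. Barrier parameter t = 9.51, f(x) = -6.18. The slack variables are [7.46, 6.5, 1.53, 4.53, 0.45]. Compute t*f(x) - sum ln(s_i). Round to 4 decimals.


Step 1: Compute log-barrier.
ln values: [2.0096, 1.8718, 0.4253, 1.5107, -0.7985]
phi = -(2.0096 + 1.8718 + 0.4253 + 1.5107 - 0.7985) = -5.0188
Step 2: Compute augmented objective.
t*f(x) = 9.51*-6.18 = -58.7718
Total = -58.7718 - 5.0188 = -63.7906


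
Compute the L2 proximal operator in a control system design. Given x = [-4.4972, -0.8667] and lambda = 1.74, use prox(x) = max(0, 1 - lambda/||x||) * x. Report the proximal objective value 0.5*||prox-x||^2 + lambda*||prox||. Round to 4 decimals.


Step 1: Compute ||x||.
||x|| = 4.58
Step 2: Compute scaling factor.
scale = max(0, 1 - 1.74/4.58) = 0.6201
Step 3: prox(x) = [-2.7886, -0.5374]
||prox(x)|| = 2.84
Step 4: Proximal objective.
0.5*||prox-x||^2 = 1.5138
lambda*||prox|| = 4.9416
Total = 6.4553


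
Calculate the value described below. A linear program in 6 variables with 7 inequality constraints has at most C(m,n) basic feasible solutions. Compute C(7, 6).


Each vertex corresponds to some choice of n active constraints out of m, so the number of vertices is at most C(m, n) = m! / (n!(m-n)!).
m = 7, n = 6
Numerator: 7 * 6 * 5 * 4 * 3 * 2
Denominator: 6! = 720
C(7, 6) = 7


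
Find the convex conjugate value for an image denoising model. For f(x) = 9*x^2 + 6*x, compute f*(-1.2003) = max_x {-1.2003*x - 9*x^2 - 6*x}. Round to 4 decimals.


f*(y) = sup_x {y*x - a*x^2 - b*x} = sup_x {(y-b)*x - a*x^2}
FOC: (y - b) - 2a*x = 0 => x* = (y - b)/(2a)
x* = (-1.2003 - 6)/(2*9) = -0.4
f*(-1.2003) = (y-b)^2/(4a) = (-1.2003 - 6)^2/(4*9)
= 51.8443/36 = 1.4401


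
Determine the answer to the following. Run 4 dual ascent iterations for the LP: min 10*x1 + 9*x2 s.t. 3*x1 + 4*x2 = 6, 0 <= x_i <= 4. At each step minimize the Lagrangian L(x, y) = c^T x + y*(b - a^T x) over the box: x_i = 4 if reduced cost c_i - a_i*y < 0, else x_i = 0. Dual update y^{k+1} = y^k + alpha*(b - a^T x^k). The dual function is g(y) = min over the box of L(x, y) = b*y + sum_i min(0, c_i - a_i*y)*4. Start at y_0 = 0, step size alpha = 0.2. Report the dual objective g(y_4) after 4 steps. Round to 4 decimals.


Dual ascent for LP: min 10*x1 + 9*x2, 3*x1 + 4*x2 = 6, 0 <= x_i <= 4
Step 1: y^k = 0.0, reduced costs: (10.0, 9.0)
  x^k = (0.0, 0.0), subgradient = b - a^T x = 6.0
  y^{k+1} = 0.0 + 0.2*6.0 = 1.2
Step 2: y^k = 1.2, reduced costs: (6.4, 4.2)
  x^k = (0.0, 0.0), subgradient = b - a^T x = 6.0
  y^{k+1} = 1.2 + 0.2*6.0 = 2.4
Step 3: y^k = 2.4, reduced costs: (2.8, -0.6)
  x^k = (0.0, 4.0), subgradient = b - a^T x = -10.0
  y^{k+1} = 2.4 + 0.2*-10.0 = 0.4
Step 4: y^k = 0.4, reduced costs: (8.8, 7.4)
  x^k = (0.0, 0.0), subgradient = b - a^T x = 6.0
  y^{k+1} = 0.4 + 0.2*6.0 = 1.6
Dual objective at y_4 = 1.6: reduced costs (5.2, 2.6), box minimizer x = (0.0, 0.0)
g(y_4) = b*y + (c1 - a1*y)*x1 + (c2 - a2*y)*x2 = 6*1.6 + 5.2*0.0 + 2.6*0.0 = 9.6 + 0.0 + 0.0 = 9.6


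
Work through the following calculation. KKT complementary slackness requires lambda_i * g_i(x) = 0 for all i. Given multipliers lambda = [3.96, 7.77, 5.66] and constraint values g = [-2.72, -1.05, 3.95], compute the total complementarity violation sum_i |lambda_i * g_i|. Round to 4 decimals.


KKT complementary slackness check:
lambda_1 * g_1 = 3.96 * -2.72 = -10.7712
lambda_2 * g_2 = 7.77 * -1.05 = -8.1585
lambda_3 * g_3 = 5.66 * 3.95 = 22.357
Total violation = 10.7712 + 8.1585 + 22.357 = 41.2867


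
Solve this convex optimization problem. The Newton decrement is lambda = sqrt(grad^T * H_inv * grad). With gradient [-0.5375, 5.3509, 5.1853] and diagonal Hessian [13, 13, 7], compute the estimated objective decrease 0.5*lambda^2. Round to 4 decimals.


Step 1: H is diagonal, so H^(-1) * g = [-0.0413, 0.4116, 0.7408].
Step 2: g^T H^(-1) g = sum_i g_i^2 / H_ii
  = (-0.5375)^2/13 + (5.3509)^2/13 + (5.1853)^2/7
  = 0.0222 + 2.2025 + 3.841 = 6.0657
Step 3: Objective decrease = 0.5 * g^T H^(-1) g = 3.0329


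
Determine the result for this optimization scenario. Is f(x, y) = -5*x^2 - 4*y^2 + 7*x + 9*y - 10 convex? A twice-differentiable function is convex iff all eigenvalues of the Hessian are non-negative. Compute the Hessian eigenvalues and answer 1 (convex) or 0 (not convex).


The Hessian of f(x,y) = -5*x^2 - 4*y^2 + 7*x + 9*y - 10 is:
H = [[-10, 0], [0, -8]]
Trace = -10 - 8 = -18
Determinant = -10*-8 - (0)^2 = 80
Discriminant = (-18)^2 - 4*80 = 4.0
Eigenvalues: lambda_1 = -10.0, lambda_2 = -8.0
The function is not convex.

0


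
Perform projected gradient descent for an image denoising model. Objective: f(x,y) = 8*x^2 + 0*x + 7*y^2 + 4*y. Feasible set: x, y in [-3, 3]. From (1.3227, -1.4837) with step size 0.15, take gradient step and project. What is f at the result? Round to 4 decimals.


Step 1: Compute gradient at (1.3227, -1.4837).
grad_x = 2*8*1.3227 + 0 = 21.1632
grad_y = 2*7*-1.4837 + 4 = -16.7718
Step 2: Gradient step.
x_raw = 1.3227 - 0.15*21.1632 = -1.8518
y_raw = -1.4837 - 0.15*-16.7718 = 1.0321
Step 3: Project onto [-3, 3].
x_proj = clip(-1.8518) = -1.8518
y_proj = clip(1.0321) = 1.0321
Step 4: Evaluate f.
f(-1.8518, 1.0321) = 39.0172


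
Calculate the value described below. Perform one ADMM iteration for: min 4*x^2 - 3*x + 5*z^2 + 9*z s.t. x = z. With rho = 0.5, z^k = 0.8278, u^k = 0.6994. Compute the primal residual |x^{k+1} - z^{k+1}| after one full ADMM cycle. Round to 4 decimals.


ADMM iteration with rho = 0.5, z^k = 0.8278, u^k = 0.6994
Step 1: x-update.
Minimize 4*x^2 - 3*x + (0.5/2)*(x - 0.8278 + 0.6994)^2
FOC: (2*4 + 0.5)*x = 3 + 0.5*(0.8278 - 0.6994)
x^{k+1} = 0.3605
Step 2: z-update.
Minimize 5*z^2 + 9*z + (0.5/2)*(0.3605 - z + 0.6994)^2
FOC: (2*5 + 0.5)*z = -9 + 0.5*(0.3605 + 0.6994)
z^{k+1} = -0.8067
Step 3: u-update.
u^{k+1} = 0.6994 + 0.3605 + 0.8067 = 1.8666
Step 4: Primal residual = |0.3605 + 0.8067| = 1.1672


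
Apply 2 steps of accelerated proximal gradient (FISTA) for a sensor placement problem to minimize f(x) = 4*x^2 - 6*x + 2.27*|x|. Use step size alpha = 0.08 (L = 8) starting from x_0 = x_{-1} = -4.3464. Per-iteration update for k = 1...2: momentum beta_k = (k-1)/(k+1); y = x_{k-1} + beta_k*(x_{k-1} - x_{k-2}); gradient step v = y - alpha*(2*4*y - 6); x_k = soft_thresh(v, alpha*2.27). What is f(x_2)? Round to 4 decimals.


FISTA on f(x) = 4*x^2 - 6*x + 2.27*|x|
L = 8, alpha = 0.08
Iteration 1: beta = 0.0, y = -4.3464 + 0.0*(-4.3464 + 4.3464) = -4.3464
  grad(y) = -40.7712, v = y - alpha*grad = -1.0847
  prox(v) = soft_thresh(-1.0847, 0.1816) = -0.9031
Iteration 2: beta = 0.3333, y = -0.9031 + 0.3333*(-0.9031 + 4.3464) = 0.2447
  grad(y) = -4.0427, v = y - alpha*grad = 0.5681
  prox(v) = soft_thresh(0.5681, 0.1816) = 0.3865
f(x_2) = 4*0.3865^2 - 6*0.3865 + 2.27*|0.3865| = -0.8441


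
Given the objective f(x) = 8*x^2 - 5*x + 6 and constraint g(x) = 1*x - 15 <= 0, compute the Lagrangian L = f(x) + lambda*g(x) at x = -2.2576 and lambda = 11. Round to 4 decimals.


Step 1: Evaluate f(x).
f(-2.2576) = 8*(-2.2576)^2 - 5*(-2.2576) + 6 = 58.0621
Step 2: Evaluate g(x).
g(-2.2576) = 1*-2.2576 - 15 = -17.2576
Step 3: Compute Lagrangian.
L = 58.0621 + 11*-17.2576 = -131.7715


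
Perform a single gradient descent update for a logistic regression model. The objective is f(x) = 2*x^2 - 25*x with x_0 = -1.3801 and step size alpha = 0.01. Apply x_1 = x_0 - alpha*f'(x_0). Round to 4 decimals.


We compute the gradient at x_0 and apply the update.
f'(x) = 4*x - 25
f'(-1.3801) = 4*-1.3801 - 25 = -30.5204
x_1 = -1.3801 - 0.01*-30.5204 = -1.0749


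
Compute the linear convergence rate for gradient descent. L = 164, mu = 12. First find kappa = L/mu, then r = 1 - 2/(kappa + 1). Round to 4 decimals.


Step 1: Compute the condition number.
kappa = L/mu = 164/12 = 13.6667
Step 2: Compute the convergence rate.
r = 1 - 2/(kappa + 1) = 1 - 2*mu/(L + mu) = (L - mu)/(L + mu) = 152/176 = 0.8636


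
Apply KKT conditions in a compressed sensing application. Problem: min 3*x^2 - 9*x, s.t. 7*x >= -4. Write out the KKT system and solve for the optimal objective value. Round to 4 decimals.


Step 1: Try lambda = 0 (constraint inactive).
Stationarity: 2*3*x - 9 = 0
x* = 9/(2*3) = 1.5
Check constraint: 7*1.5 = 10.5 >= -4 -- satisfied.
Step 2: Compute optimal value.
f(x*) = 3*1.5^2 - 9*1.5 = -6.75


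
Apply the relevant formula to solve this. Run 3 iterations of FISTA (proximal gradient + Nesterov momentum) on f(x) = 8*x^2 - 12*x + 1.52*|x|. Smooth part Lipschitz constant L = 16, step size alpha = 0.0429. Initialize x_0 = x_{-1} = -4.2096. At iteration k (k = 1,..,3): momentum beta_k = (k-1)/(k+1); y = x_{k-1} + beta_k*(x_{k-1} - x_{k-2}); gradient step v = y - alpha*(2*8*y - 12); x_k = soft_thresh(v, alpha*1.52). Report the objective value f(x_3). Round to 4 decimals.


FISTA on f(x) = 8*x^2 - 12*x + 1.52*|x|
L = 16, alpha = 0.0429
Iteration 1: beta = 0.0, y = -4.2096 + 0.0*(-4.2096 + 4.2096) = -4.2096
  grad(y) = -79.3536, v = y - alpha*grad = -0.8053
  prox(v) = soft_thresh(-0.8053, 0.0652) = -0.7401
Iteration 2: beta = 0.3333, y = -0.7401 + 0.3333*(-0.7401 + 4.2096) = 0.4164
  grad(y) = -5.3381, v = y - alpha*grad = 0.6454
  prox(v) = soft_thresh(0.6454, 0.0652) = 0.5802
Iteration 3: beta = 0.5, y = 0.5802 + 0.5*(0.5802 + 0.7401) = 1.2403
  grad(y) = 7.845, v = y - alpha*grad = 0.9038
  prox(v) = soft_thresh(0.9038, 0.0652) = 0.8386
f(x_3) = 8*0.8386^2 - 12*0.8386 + 1.52*|0.8386| = -3.1627


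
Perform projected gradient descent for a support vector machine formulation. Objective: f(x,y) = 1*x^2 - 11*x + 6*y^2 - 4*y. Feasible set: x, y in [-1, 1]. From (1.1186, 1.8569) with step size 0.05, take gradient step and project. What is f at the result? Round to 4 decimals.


Step 1: Compute gradient at (1.1186, 1.8569).
grad_x = 2*1*1.1186 - 11 = -8.7628
grad_y = 2*6*1.8569 - 4 = 18.2828
Step 2: Gradient step.
x_raw = 1.1186 - 0.05*-8.7628 = 1.5567
y_raw = 1.8569 - 0.05*18.2828 = 0.9428
Step 3: Project onto [-1, 1].
x_proj = clip(1.5567) = 1.0
y_proj = clip(0.9428) = 0.9428
Step 4: Evaluate f.
f(1.0, 0.9428) = -8.4383


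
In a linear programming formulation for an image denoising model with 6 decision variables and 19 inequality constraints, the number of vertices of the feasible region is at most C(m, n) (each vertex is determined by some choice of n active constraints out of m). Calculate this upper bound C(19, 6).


Each vertex corresponds to some choice of n active constraints out of m, so the number of vertices is at most C(m, n) = m! / (n!(m-n)!).
m = 19, n = 6
Numerator: 19 * 18 * 17 * 16 * 15 * 14
Denominator: 6! = 720
C(19, 6) = 27132
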